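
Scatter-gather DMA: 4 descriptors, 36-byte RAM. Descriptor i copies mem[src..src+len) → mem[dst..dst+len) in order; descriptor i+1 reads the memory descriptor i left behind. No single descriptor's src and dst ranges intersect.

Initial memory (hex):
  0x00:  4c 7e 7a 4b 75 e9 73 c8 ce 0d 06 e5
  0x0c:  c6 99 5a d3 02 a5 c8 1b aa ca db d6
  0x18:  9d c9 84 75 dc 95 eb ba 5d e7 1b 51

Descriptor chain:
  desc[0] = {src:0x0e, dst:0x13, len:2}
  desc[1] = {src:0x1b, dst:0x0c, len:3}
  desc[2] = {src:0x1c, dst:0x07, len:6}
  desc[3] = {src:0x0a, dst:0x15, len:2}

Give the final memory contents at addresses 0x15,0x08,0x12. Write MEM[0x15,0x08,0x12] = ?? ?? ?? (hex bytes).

[0] 0x0e->0x13 len=2 : 5a d3
[1] 0x1b->0x0c len=3 : 75 dc 95
[2] 0x1c->0x07 len=6 : dc 95 eb ba 5d e7
[3] 0x0a->0x15 len=2 : ba 5d
query mem[0x15]=0xba, mem[0x08]=0x95, mem[0x12]=0xc8

MEM[0x15,0x08,0x12] = ba 95 c8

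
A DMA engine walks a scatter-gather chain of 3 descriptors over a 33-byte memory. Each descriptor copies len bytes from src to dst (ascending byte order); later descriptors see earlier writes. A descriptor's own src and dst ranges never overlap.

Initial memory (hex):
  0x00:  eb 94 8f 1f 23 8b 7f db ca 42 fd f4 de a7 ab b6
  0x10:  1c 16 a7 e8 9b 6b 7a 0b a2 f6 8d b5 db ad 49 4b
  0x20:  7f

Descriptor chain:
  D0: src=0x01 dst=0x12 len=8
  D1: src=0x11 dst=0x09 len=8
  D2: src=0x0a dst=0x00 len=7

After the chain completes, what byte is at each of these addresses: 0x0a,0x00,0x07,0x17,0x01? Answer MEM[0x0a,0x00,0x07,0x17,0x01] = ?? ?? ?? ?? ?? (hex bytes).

MEM[0x0a,0x00,0x07,0x17,0x01] = 94 94 db 7f 8f

  after D0: wrote 8B at 0x12 = 948f1f238b7fdbca
  after D1: wrote 8B at 0x09 = 16948f1f238b7fdb
  after D2: wrote 7B at 0x00 = 948f1f238b7fdb
query mem[0x0a]=0x94, mem[0x00]=0x94, mem[0x07]=0xdb, mem[0x17]=0x7f, mem[0x01]=0x8f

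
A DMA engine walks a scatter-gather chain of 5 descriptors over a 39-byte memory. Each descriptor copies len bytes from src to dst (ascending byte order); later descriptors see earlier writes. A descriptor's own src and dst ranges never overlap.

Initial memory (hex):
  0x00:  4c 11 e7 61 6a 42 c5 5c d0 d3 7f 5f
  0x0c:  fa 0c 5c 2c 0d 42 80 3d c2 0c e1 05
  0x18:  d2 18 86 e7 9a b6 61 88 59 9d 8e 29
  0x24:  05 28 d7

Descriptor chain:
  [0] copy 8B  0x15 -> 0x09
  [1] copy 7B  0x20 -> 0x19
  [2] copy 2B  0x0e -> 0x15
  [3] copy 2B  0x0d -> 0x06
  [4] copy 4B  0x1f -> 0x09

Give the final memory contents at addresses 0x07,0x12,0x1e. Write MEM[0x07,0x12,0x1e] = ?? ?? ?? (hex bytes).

[0] 0x15->0x09 len=8 : 0c e1 05 d2 18 86 e7 9a
[1] 0x20->0x19 len=7 : 59 9d 8e 29 05 28 d7
[2] 0x0e->0x15 len=2 : 86 e7
[3] 0x0d->0x06 len=2 : 18 86
[4] 0x1f->0x09 len=4 : d7 59 9d 8e
query mem[0x07]=0x86, mem[0x12]=0x80, mem[0x1e]=0x28

MEM[0x07,0x12,0x1e] = 86 80 28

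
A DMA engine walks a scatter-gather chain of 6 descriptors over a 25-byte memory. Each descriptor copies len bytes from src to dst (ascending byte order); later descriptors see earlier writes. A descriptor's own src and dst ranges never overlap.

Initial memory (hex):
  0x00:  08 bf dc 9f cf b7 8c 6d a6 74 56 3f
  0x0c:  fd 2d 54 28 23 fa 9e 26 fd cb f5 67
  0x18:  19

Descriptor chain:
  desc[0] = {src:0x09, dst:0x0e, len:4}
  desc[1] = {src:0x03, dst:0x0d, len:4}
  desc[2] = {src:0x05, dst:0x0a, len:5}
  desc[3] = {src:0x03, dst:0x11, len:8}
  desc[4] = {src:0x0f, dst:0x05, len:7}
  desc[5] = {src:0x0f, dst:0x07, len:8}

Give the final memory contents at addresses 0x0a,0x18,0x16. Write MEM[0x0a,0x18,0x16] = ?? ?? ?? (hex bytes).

MEM[0x0a,0x18,0x16] = cf b7 a6

  after D0: wrote 4B at 0x0e = 74563ffd
  after D1: wrote 4B at 0x0d = 9fcfb78c
  after D2: wrote 5B at 0x0a = b78c6da674
  after D3: wrote 8B at 0x11 = 9fcfb78c6da674b7
  after D4: wrote 7B at 0x05 = b78c9fcfb78c6d
  after D5: wrote 8B at 0x07 = b78c9fcfb78c6da6
query mem[0x0a]=0xcf, mem[0x18]=0xb7, mem[0x16]=0xa6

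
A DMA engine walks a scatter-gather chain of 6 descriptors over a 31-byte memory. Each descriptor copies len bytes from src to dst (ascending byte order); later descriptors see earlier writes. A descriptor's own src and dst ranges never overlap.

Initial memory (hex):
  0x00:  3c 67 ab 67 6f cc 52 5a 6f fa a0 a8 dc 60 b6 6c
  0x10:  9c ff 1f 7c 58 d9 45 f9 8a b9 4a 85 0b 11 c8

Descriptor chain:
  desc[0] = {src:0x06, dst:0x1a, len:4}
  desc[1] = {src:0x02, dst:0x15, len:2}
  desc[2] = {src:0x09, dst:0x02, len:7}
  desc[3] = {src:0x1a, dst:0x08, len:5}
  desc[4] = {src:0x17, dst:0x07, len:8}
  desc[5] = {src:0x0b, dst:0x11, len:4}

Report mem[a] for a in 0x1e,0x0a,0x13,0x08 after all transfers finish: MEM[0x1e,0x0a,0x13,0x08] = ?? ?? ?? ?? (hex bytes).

MEM[0x1e,0x0a,0x13,0x08] = c8 52 fa 8a

D0: mem[0x1a..0x1d] <- [52 5a 6f fa]
D1: mem[0x15..0x16] <- [ab 67]
D2: mem[0x02..0x08] <- [fa a0 a8 dc 60 b6 6c]
D3: mem[0x08..0x0c] <- [52 5a 6f fa c8]
D4: mem[0x07..0x0e] <- [f9 8a b9 52 5a 6f fa c8]
D5: mem[0x11..0x14] <- [5a 6f fa c8]
query mem[0x1e]=0xc8, mem[0x0a]=0x52, mem[0x13]=0xfa, mem[0x08]=0x8a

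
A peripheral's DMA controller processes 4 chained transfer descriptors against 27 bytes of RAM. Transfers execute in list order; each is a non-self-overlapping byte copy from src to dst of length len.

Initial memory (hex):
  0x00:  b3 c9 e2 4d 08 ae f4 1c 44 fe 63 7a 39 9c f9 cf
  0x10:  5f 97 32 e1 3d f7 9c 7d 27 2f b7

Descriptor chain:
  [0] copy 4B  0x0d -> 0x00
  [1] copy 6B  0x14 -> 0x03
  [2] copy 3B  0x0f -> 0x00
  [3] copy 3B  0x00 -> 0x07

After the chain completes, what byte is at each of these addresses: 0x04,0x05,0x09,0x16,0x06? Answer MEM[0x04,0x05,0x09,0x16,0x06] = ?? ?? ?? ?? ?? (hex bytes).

#0 dst[0x00+4] := {0x9c,0xf9,0xcf,0x5f}
#1 dst[0x03+6] := {0x3d,0xf7,0x9c,0x7d,0x27,0x2f}
#2 dst[0x00+3] := {0xcf,0x5f,0x97}
#3 dst[0x07+3] := {0xcf,0x5f,0x97}
query mem[0x04]=0xf7, mem[0x05]=0x9c, mem[0x09]=0x97, mem[0x16]=0x9c, mem[0x06]=0x7d

MEM[0x04,0x05,0x09,0x16,0x06] = f7 9c 97 9c 7d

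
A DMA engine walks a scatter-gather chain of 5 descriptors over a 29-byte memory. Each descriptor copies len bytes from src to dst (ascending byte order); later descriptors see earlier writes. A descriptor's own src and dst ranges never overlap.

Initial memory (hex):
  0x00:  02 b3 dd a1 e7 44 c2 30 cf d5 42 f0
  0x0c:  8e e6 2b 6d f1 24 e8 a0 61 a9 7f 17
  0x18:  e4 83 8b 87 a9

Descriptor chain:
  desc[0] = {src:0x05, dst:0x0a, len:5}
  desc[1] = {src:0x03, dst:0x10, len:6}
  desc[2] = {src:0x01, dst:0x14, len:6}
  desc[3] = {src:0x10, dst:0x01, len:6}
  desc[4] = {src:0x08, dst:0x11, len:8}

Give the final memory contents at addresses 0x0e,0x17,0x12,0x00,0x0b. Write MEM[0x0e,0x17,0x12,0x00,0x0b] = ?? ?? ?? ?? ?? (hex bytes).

  after D0: wrote 5B at 0x0a = 44c230cfd5
  after D1: wrote 6B at 0x10 = a1e744c230cf
  after D2: wrote 6B at 0x14 = b3dda1e744c2
  after D3: wrote 6B at 0x01 = a1e744c2b3dd
  after D4: wrote 8B at 0x11 = cfd544c230cfd56d
query mem[0x0e]=0xd5, mem[0x17]=0xd5, mem[0x12]=0xd5, mem[0x00]=0x02, mem[0x0b]=0xc2

MEM[0x0e,0x17,0x12,0x00,0x0b] = d5 d5 d5 02 c2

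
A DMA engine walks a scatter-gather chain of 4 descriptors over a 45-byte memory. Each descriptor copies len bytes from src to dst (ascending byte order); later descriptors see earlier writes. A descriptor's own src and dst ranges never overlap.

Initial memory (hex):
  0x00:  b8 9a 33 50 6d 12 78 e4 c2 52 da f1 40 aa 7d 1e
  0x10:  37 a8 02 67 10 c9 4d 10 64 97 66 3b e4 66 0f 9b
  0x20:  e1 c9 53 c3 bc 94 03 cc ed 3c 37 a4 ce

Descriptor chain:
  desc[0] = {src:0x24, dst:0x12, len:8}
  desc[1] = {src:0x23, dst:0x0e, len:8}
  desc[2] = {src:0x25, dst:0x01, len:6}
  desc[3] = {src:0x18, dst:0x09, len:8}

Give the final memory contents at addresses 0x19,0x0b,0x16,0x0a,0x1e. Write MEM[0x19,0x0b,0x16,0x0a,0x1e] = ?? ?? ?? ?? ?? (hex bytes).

#0 dst[0x12+8] := {0xbc,0x94,0x03,0xcc,0xed,0x3c,0x37,0xa4}
#1 dst[0x0e+8] := {0xc3,0xbc,0x94,0x03,0xcc,0xed,0x3c,0x37}
#2 dst[0x01+6] := {0x94,0x03,0xcc,0xed,0x3c,0x37}
#3 dst[0x09+8] := {0x37,0xa4,0x66,0x3b,0xe4,0x66,0x0f,0x9b}
query mem[0x19]=0xa4, mem[0x0b]=0x66, mem[0x16]=0xed, mem[0x0a]=0xa4, mem[0x1e]=0x0f

MEM[0x19,0x0b,0x16,0x0a,0x1e] = a4 66 ed a4 0f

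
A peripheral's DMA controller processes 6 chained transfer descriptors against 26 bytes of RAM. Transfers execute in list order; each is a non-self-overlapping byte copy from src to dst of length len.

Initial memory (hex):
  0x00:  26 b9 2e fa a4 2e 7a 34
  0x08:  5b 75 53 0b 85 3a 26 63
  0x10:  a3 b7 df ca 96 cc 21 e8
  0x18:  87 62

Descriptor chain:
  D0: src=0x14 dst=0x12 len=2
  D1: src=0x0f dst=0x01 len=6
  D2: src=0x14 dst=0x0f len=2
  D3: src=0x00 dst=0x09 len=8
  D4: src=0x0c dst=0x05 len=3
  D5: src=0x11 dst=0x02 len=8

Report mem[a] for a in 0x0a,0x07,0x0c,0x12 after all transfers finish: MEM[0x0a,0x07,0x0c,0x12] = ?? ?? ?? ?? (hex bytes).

MEM[0x0a,0x07,0x0c,0x12] = 63 21 b7 96

  after D0: wrote 2B at 0x12 = 96cc
  after D1: wrote 6B at 0x01 = 63a3b796cc96
  after D2: wrote 2B at 0x0f = 96cc
  after D3: wrote 8B at 0x09 = 2663a3b796cc9634
  after D4: wrote 3B at 0x05 = b796cc
  after D5: wrote 8B at 0x02 = b796cc96cc21e887
query mem[0x0a]=0x63, mem[0x07]=0x21, mem[0x0c]=0xb7, mem[0x12]=0x96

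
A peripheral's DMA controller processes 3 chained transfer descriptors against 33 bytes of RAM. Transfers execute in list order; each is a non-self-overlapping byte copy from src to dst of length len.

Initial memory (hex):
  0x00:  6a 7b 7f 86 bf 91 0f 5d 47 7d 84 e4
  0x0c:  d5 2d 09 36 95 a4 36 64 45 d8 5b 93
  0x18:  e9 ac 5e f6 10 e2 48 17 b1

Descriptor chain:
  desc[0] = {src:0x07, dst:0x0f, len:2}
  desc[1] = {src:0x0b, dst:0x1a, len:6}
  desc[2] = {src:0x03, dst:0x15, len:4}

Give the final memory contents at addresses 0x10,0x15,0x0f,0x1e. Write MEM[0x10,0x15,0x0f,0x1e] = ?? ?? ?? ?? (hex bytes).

  after D0: wrote 2B at 0x0f = 5d47
  after D1: wrote 6B at 0x1a = e4d52d095d47
  after D2: wrote 4B at 0x15 = 86bf910f
query mem[0x10]=0x47, mem[0x15]=0x86, mem[0x0f]=0x5d, mem[0x1e]=0x5d

MEM[0x10,0x15,0x0f,0x1e] = 47 86 5d 5d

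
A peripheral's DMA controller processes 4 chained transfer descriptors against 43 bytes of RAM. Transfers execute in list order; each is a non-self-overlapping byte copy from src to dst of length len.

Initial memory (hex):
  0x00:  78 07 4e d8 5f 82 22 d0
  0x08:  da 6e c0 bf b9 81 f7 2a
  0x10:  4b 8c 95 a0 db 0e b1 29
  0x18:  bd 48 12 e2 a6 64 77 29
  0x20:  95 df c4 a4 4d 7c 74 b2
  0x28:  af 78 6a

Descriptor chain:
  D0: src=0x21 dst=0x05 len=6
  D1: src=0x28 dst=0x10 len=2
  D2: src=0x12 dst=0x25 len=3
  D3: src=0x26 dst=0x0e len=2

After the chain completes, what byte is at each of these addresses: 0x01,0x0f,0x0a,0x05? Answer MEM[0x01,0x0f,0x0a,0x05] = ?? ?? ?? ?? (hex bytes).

D0: mem[0x05..0x0a] <- [df c4 a4 4d 7c 74]
D1: mem[0x10..0x11] <- [af 78]
D2: mem[0x25..0x27] <- [95 a0 db]
D3: mem[0x0e..0x0f] <- [a0 db]
query mem[0x01]=0x07, mem[0x0f]=0xdb, mem[0x0a]=0x74, mem[0x05]=0xdf

MEM[0x01,0x0f,0x0a,0x05] = 07 db 74 df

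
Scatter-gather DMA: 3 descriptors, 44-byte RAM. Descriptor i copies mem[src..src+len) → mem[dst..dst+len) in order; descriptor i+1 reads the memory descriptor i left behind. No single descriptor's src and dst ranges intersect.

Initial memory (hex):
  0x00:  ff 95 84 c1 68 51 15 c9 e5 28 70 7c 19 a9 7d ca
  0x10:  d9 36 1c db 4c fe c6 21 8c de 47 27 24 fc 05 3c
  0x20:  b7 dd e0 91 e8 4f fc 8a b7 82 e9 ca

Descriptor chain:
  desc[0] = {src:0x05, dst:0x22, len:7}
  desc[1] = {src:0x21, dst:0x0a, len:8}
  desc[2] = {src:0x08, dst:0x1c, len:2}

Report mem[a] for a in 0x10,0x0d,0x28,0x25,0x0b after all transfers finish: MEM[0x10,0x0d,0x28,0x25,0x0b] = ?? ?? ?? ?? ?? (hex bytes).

MEM[0x10,0x0d,0x28,0x25,0x0b] = 70 c9 7c e5 51

D0: mem[0x22..0x28] <- [51 15 c9 e5 28 70 7c]
D1: mem[0x0a..0x11] <- [dd 51 15 c9 e5 28 70 7c]
D2: mem[0x1c..0x1d] <- [e5 28]
query mem[0x10]=0x70, mem[0x0d]=0xc9, mem[0x28]=0x7c, mem[0x25]=0xe5, mem[0x0b]=0x51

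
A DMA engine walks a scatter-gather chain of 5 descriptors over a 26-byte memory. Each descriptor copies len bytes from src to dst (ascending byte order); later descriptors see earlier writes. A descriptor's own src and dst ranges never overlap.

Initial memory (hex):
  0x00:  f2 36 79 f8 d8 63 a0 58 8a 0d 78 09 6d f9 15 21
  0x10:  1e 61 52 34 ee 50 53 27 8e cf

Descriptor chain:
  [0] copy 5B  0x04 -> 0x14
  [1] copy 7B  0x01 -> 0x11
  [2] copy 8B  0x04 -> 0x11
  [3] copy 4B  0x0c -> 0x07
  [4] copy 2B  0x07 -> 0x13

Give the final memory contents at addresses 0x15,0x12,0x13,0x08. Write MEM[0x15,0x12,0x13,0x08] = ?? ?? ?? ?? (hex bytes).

MEM[0x15,0x12,0x13,0x08] = 8a 63 6d f9

[0] 0x04->0x14 len=5 : d8 63 a0 58 8a
[1] 0x01->0x11 len=7 : 36 79 f8 d8 63 a0 58
[2] 0x04->0x11 len=8 : d8 63 a0 58 8a 0d 78 09
[3] 0x0c->0x07 len=4 : 6d f9 15 21
[4] 0x07->0x13 len=2 : 6d f9
query mem[0x15]=0x8a, mem[0x12]=0x63, mem[0x13]=0x6d, mem[0x08]=0xf9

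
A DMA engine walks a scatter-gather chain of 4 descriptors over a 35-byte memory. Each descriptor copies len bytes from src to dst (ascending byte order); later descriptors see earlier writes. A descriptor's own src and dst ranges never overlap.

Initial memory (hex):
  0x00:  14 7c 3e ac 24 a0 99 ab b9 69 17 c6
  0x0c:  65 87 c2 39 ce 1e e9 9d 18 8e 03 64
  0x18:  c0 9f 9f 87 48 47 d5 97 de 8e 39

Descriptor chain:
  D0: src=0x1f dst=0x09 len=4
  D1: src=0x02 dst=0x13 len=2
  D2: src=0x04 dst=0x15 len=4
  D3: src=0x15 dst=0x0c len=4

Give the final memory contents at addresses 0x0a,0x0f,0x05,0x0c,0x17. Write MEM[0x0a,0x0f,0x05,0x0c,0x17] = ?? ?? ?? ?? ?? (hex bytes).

MEM[0x0a,0x0f,0x05,0x0c,0x17] = de ab a0 24 99

[0] 0x1f->0x09 len=4 : 97 de 8e 39
[1] 0x02->0x13 len=2 : 3e ac
[2] 0x04->0x15 len=4 : 24 a0 99 ab
[3] 0x15->0x0c len=4 : 24 a0 99 ab
query mem[0x0a]=0xde, mem[0x0f]=0xab, mem[0x05]=0xa0, mem[0x0c]=0x24, mem[0x17]=0x99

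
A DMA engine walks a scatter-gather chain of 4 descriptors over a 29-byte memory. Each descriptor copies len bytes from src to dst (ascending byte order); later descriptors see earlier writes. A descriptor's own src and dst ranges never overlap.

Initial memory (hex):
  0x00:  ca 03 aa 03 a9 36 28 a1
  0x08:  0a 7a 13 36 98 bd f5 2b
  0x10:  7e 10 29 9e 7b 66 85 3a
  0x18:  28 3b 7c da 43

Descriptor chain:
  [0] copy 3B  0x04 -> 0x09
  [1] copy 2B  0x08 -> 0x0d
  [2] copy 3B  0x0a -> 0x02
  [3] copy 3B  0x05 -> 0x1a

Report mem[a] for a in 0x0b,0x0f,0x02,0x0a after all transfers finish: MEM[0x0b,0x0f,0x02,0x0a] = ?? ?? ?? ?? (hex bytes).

[0] 0x04->0x09 len=3 : a9 36 28
[1] 0x08->0x0d len=2 : 0a a9
[2] 0x0a->0x02 len=3 : 36 28 98
[3] 0x05->0x1a len=3 : 36 28 a1
query mem[0x0b]=0x28, mem[0x0f]=0x2b, mem[0x02]=0x36, mem[0x0a]=0x36

MEM[0x0b,0x0f,0x02,0x0a] = 28 2b 36 36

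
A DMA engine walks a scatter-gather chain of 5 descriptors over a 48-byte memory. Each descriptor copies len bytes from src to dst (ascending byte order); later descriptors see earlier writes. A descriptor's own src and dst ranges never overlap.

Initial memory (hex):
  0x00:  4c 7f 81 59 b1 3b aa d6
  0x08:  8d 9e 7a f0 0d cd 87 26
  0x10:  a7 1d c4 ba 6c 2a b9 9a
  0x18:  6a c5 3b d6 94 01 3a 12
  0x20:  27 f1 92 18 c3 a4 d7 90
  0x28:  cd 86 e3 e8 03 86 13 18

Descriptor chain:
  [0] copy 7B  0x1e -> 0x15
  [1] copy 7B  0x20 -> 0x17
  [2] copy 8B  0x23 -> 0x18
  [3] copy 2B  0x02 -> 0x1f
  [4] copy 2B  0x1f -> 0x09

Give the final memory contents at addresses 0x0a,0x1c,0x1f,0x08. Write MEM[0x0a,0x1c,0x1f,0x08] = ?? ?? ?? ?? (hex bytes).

  after D0: wrote 7B at 0x15 = 3a1227f19218c3
  after D1: wrote 7B at 0x17 = 27f19218c3a4d7
  after D2: wrote 8B at 0x18 = 18c3a4d790cd86e3
  after D3: wrote 2B at 0x1f = 8159
  after D4: wrote 2B at 0x09 = 8159
query mem[0x0a]=0x59, mem[0x1c]=0x90, mem[0x1f]=0x81, mem[0x08]=0x8d

MEM[0x0a,0x1c,0x1f,0x08] = 59 90 81 8d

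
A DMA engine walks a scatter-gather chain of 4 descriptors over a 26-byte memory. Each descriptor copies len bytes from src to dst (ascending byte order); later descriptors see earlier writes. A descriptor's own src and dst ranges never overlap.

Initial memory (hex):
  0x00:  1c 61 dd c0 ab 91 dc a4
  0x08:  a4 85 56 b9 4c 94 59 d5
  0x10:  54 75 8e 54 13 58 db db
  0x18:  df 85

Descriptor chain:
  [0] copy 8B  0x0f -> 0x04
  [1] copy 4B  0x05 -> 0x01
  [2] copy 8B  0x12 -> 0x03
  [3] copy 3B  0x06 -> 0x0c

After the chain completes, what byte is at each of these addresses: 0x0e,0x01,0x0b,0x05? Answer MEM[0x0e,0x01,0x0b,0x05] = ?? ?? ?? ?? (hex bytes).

MEM[0x0e,0x01,0x0b,0x05] = db 54 db 13

#0 dst[0x04+8] := {0xd5,0x54,0x75,0x8e,0x54,0x13,0x58,0xdb}
#1 dst[0x01+4] := {0x54,0x75,0x8e,0x54}
#2 dst[0x03+8] := {0x8e,0x54,0x13,0x58,0xdb,0xdb,0xdf,0x85}
#3 dst[0x0c+3] := {0x58,0xdb,0xdb}
query mem[0x0e]=0xdb, mem[0x01]=0x54, mem[0x0b]=0xdb, mem[0x05]=0x13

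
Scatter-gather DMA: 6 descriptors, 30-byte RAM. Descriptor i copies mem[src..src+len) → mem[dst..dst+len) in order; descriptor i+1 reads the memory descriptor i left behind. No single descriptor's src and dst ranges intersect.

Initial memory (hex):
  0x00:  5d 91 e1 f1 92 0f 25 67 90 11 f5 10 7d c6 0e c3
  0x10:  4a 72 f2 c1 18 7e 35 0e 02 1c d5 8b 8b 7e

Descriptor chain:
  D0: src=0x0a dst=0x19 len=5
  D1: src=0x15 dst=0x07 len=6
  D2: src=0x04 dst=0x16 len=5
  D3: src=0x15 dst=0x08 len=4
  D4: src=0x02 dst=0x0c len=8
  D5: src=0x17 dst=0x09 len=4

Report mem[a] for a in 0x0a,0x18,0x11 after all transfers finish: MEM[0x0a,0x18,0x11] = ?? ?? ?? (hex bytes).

#0 dst[0x19+5] := {0xf5,0x10,0x7d,0xc6,0x0e}
#1 dst[0x07+6] := {0x7e,0x35,0x0e,0x02,0xf5,0x10}
#2 dst[0x16+5] := {0x92,0x0f,0x25,0x7e,0x35}
#3 dst[0x08+4] := {0x7e,0x92,0x0f,0x25}
#4 dst[0x0c+8] := {0xe1,0xf1,0x92,0x0f,0x25,0x7e,0x7e,0x92}
#5 dst[0x09+4] := {0x0f,0x25,0x7e,0x35}
query mem[0x0a]=0x25, mem[0x18]=0x25, mem[0x11]=0x7e

MEM[0x0a,0x18,0x11] = 25 25 7e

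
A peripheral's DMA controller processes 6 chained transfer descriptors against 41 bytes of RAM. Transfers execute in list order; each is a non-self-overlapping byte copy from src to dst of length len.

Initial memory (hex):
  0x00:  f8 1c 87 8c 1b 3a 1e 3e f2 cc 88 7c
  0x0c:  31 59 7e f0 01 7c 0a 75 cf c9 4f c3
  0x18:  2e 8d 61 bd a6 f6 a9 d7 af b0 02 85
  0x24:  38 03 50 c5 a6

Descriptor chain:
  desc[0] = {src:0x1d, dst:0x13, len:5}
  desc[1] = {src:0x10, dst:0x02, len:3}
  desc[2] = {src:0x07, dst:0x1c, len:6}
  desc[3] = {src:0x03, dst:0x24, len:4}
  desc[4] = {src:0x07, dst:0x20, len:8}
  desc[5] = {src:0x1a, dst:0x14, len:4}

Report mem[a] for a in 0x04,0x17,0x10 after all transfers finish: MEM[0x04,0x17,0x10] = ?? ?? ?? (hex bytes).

D0: mem[0x13..0x17] <- [f6 a9 d7 af b0]
D1: mem[0x02..0x04] <- [01 7c 0a]
D2: mem[0x1c..0x21] <- [3e f2 cc 88 7c 31]
D3: mem[0x24..0x27] <- [7c 0a 3a 1e]
D4: mem[0x20..0x27] <- [3e f2 cc 88 7c 31 59 7e]
D5: mem[0x14..0x17] <- [61 bd 3e f2]
query mem[0x04]=0x0a, mem[0x17]=0xf2, mem[0x10]=0x01

MEM[0x04,0x17,0x10] = 0a f2 01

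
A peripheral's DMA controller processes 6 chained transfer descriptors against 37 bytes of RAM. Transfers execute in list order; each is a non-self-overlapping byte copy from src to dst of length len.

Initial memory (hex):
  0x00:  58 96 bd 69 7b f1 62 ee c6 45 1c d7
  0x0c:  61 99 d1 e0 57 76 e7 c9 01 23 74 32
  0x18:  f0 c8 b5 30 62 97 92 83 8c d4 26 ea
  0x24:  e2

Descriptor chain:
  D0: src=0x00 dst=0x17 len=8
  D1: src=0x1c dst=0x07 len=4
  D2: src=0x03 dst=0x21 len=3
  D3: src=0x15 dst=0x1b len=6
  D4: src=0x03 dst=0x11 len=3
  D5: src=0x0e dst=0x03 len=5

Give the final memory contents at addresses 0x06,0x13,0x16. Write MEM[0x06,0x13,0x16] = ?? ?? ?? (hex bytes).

  after D0: wrote 8B at 0x17 = 5896bd697bf162ee
  after D1: wrote 4B at 0x07 = f162ee83
  after D2: wrote 3B at 0x21 = 697bf1
  after D3: wrote 6B at 0x1b = 23745896bd69
  after D4: wrote 3B at 0x11 = 697bf1
  after D5: wrote 5B at 0x03 = d1e057697b
query mem[0x06]=0x69, mem[0x13]=0xf1, mem[0x16]=0x74

MEM[0x06,0x13,0x16] = 69 f1 74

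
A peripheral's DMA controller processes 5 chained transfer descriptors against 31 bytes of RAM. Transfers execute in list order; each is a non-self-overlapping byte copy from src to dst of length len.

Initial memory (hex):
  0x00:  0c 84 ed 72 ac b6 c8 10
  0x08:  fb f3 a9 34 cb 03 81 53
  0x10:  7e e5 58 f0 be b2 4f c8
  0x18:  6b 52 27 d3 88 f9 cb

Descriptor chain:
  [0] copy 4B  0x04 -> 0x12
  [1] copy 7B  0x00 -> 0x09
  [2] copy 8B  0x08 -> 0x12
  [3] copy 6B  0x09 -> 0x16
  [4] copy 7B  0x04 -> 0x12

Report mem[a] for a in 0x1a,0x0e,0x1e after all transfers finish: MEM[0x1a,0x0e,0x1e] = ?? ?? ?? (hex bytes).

D0: mem[0x12..0x15] <- [ac b6 c8 10]
D1: mem[0x09..0x0f] <- [0c 84 ed 72 ac b6 c8]
D2: mem[0x12..0x19] <- [fb 0c 84 ed 72 ac b6 c8]
D3: mem[0x16..0x1b] <- [0c 84 ed 72 ac b6]
D4: mem[0x12..0x18] <- [ac b6 c8 10 fb 0c 84]
query mem[0x1a]=0xac, mem[0x0e]=0xb6, mem[0x1e]=0xcb

MEM[0x1a,0x0e,0x1e] = ac b6 cb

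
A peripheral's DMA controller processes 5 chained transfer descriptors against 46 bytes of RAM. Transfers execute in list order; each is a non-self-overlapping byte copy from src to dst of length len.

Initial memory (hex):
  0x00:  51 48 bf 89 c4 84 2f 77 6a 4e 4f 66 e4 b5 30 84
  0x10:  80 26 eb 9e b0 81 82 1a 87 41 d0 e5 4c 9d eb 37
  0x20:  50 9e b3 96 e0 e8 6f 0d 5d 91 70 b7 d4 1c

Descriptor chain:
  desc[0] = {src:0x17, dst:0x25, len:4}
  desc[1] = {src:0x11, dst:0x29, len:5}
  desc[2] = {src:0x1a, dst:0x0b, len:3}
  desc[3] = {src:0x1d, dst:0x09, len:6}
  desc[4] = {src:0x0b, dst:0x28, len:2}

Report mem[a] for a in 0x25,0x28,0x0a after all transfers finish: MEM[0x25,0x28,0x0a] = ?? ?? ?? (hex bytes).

MEM[0x25,0x28,0x0a] = 1a 37 eb

D0: mem[0x25..0x28] <- [1a 87 41 d0]
D1: mem[0x29..0x2d] <- [26 eb 9e b0 81]
D2: mem[0x0b..0x0d] <- [d0 e5 4c]
D3: mem[0x09..0x0e] <- [9d eb 37 50 9e b3]
D4: mem[0x28..0x29] <- [37 50]
query mem[0x25]=0x1a, mem[0x28]=0x37, mem[0x0a]=0xeb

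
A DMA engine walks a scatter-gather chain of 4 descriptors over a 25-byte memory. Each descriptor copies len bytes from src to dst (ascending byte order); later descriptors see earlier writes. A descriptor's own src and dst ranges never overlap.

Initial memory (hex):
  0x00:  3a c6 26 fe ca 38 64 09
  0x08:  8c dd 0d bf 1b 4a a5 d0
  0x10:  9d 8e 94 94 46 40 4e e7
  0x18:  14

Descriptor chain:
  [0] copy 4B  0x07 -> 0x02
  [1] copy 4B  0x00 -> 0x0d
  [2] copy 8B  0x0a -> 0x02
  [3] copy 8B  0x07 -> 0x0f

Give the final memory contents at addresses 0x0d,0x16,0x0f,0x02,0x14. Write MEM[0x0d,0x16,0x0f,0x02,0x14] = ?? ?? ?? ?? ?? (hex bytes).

MEM[0x0d,0x16,0x0f,0x02,0x14] = 3a c6 09 0d 1b

#0 dst[0x02+4] := {0x09,0x8c,0xdd,0x0d}
#1 dst[0x0d+4] := {0x3a,0xc6,0x09,0x8c}
#2 dst[0x02+8] := {0x0d,0xbf,0x1b,0x3a,0xc6,0x09,0x8c,0x8e}
#3 dst[0x0f+8] := {0x09,0x8c,0x8e,0x0d,0xbf,0x1b,0x3a,0xc6}
query mem[0x0d]=0x3a, mem[0x16]=0xc6, mem[0x0f]=0x09, mem[0x02]=0x0d, mem[0x14]=0x1b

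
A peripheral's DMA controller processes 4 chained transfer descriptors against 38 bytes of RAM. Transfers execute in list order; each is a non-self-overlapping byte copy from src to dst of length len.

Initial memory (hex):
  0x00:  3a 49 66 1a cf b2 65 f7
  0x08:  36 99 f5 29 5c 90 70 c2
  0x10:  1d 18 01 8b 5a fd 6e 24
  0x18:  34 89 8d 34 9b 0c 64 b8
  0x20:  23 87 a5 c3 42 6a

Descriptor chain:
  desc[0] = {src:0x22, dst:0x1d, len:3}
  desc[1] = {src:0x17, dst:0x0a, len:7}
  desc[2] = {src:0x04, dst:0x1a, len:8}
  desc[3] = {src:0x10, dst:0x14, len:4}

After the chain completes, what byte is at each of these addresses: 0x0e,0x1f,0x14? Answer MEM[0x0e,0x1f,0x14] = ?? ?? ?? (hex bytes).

MEM[0x0e,0x1f,0x14] = 34 99 a5

D0: mem[0x1d..0x1f] <- [a5 c3 42]
D1: mem[0x0a..0x10] <- [24 34 89 8d 34 9b a5]
D2: mem[0x1a..0x21] <- [cf b2 65 f7 36 99 24 34]
D3: mem[0x14..0x17] <- [a5 18 01 8b]
query mem[0x0e]=0x34, mem[0x1f]=0x99, mem[0x14]=0xa5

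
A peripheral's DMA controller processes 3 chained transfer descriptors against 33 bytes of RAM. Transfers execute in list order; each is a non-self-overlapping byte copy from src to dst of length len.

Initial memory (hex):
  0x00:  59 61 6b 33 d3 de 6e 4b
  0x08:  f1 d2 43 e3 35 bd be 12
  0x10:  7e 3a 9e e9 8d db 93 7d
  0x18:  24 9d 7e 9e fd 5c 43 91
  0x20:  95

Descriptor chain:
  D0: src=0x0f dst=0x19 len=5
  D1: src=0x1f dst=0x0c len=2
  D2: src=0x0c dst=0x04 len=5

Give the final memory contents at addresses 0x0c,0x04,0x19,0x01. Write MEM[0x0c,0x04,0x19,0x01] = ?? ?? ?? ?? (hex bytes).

#0 dst[0x19+5] := {0x12,0x7e,0x3a,0x9e,0xe9}
#1 dst[0x0c+2] := {0x91,0x95}
#2 dst[0x04+5] := {0x91,0x95,0xbe,0x12,0x7e}
query mem[0x0c]=0x91, mem[0x04]=0x91, mem[0x19]=0x12, mem[0x01]=0x61

MEM[0x0c,0x04,0x19,0x01] = 91 91 12 61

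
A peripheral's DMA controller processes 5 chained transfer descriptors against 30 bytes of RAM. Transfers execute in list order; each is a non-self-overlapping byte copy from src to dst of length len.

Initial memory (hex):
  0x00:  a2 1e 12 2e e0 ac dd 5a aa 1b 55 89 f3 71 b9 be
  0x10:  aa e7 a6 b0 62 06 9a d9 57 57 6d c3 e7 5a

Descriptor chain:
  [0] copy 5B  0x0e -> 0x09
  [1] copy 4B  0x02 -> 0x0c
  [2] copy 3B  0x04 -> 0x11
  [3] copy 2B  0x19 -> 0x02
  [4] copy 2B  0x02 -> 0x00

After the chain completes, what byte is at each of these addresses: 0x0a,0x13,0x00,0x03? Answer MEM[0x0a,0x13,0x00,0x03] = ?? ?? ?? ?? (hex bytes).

[0] 0x0e->0x09 len=5 : b9 be aa e7 a6
[1] 0x02->0x0c len=4 : 12 2e e0 ac
[2] 0x04->0x11 len=3 : e0 ac dd
[3] 0x19->0x02 len=2 : 57 6d
[4] 0x02->0x00 len=2 : 57 6d
query mem[0x0a]=0xbe, mem[0x13]=0xdd, mem[0x00]=0x57, mem[0x03]=0x6d

MEM[0x0a,0x13,0x00,0x03] = be dd 57 6d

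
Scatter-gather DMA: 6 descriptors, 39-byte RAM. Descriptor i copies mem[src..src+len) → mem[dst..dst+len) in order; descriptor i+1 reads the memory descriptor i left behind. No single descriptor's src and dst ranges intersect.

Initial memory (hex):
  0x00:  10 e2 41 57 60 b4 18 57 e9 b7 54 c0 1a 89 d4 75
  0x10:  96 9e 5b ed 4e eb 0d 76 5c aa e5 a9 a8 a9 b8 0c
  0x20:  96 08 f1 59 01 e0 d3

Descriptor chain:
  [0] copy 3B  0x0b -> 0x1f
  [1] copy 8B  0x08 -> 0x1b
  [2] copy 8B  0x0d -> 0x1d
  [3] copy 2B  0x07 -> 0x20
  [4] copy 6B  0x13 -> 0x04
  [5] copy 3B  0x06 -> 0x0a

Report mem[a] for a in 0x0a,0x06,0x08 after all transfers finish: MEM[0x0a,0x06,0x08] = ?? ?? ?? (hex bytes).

MEM[0x0a,0x06,0x08] = eb eb 76

  after D0: wrote 3B at 0x1f = c01a89
  after D1: wrote 8B at 0x1b = e9b754c01a89d475
  after D2: wrote 8B at 0x1d = 89d475969e5bed4e
  after D3: wrote 2B at 0x20 = 57e9
  after D4: wrote 6B at 0x04 = ed4eeb0d765c
  after D5: wrote 3B at 0x0a = eb0d76
query mem[0x0a]=0xeb, mem[0x06]=0xeb, mem[0x08]=0x76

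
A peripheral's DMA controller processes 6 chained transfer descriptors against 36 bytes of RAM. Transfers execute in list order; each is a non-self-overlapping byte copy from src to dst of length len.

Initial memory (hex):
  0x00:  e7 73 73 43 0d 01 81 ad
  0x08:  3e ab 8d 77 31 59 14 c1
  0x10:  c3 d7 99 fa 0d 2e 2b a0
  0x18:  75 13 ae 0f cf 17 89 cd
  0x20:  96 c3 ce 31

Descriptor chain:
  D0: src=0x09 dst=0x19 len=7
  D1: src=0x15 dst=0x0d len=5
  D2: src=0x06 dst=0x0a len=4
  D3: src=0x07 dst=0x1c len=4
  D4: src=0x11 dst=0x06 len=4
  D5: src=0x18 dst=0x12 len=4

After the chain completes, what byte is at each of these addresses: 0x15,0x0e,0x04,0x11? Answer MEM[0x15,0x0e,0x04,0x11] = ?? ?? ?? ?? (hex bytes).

MEM[0x15,0x0e,0x04,0x11] = 77 2b 0d ab

D0: mem[0x19..0x1f] <- [ab 8d 77 31 59 14 c1]
D1: mem[0x0d..0x11] <- [2e 2b a0 75 ab]
D2: mem[0x0a..0x0d] <- [81 ad 3e ab]
D3: mem[0x1c..0x1f] <- [ad 3e ab 81]
D4: mem[0x06..0x09] <- [ab 99 fa 0d]
D5: mem[0x12..0x15] <- [75 ab 8d 77]
query mem[0x15]=0x77, mem[0x0e]=0x2b, mem[0x04]=0x0d, mem[0x11]=0xab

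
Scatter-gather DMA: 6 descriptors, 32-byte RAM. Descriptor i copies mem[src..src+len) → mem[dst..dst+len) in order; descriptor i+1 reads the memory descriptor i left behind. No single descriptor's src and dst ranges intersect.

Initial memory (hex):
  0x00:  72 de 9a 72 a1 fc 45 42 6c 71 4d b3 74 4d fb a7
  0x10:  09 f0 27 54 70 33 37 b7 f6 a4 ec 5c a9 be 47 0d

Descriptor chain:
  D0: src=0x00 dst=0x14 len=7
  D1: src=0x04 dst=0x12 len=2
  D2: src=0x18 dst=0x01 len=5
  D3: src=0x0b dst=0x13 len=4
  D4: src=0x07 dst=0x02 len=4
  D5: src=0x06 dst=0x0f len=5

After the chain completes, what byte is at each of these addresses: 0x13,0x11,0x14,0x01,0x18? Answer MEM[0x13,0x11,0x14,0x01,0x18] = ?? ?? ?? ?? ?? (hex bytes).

#0 dst[0x14+7] := {0x72,0xde,0x9a,0x72,0xa1,0xfc,0x45}
#1 dst[0x12+2] := {0xa1,0xfc}
#2 dst[0x01+5] := {0xa1,0xfc,0x45,0x5c,0xa9}
#3 dst[0x13+4] := {0xb3,0x74,0x4d,0xfb}
#4 dst[0x02+4] := {0x42,0x6c,0x71,0x4d}
#5 dst[0x0f+5] := {0x45,0x42,0x6c,0x71,0x4d}
query mem[0x13]=0x4d, mem[0x11]=0x6c, mem[0x14]=0x74, mem[0x01]=0xa1, mem[0x18]=0xa1

MEM[0x13,0x11,0x14,0x01,0x18] = 4d 6c 74 a1 a1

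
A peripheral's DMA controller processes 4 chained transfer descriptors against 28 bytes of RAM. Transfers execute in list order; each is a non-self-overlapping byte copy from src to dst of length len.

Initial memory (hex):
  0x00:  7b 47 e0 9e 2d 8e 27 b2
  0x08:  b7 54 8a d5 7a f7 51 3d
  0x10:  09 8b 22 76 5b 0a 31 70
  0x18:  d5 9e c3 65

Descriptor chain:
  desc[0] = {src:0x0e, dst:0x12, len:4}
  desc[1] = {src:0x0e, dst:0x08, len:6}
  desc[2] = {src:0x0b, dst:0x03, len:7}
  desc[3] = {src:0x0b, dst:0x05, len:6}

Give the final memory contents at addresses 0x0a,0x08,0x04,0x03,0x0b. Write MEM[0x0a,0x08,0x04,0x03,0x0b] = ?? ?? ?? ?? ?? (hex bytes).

  after D0: wrote 4B at 0x12 = 513d098b
  after D1: wrote 6B at 0x08 = 513d098b513d
  after D2: wrote 7B at 0x03 = 8b513d513d098b
  after D3: wrote 6B at 0x05 = 8b513d513d09
query mem[0x0a]=0x09, mem[0x08]=0x51, mem[0x04]=0x51, mem[0x03]=0x8b, mem[0x0b]=0x8b

MEM[0x0a,0x08,0x04,0x03,0x0b] = 09 51 51 8b 8b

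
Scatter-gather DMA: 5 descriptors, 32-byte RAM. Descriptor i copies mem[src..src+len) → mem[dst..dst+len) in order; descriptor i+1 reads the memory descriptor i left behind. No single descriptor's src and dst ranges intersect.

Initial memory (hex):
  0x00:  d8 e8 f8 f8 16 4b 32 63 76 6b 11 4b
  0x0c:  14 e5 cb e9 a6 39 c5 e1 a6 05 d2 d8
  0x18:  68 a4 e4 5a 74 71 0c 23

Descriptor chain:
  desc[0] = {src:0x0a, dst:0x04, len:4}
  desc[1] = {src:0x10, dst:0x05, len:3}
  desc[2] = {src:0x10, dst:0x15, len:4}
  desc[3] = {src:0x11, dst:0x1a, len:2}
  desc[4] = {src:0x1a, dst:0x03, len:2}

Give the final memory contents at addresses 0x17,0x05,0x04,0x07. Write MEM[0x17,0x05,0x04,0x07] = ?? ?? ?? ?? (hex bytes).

D0: mem[0x04..0x07] <- [11 4b 14 e5]
D1: mem[0x05..0x07] <- [a6 39 c5]
D2: mem[0x15..0x18] <- [a6 39 c5 e1]
D3: mem[0x1a..0x1b] <- [39 c5]
D4: mem[0x03..0x04] <- [39 c5]
query mem[0x17]=0xc5, mem[0x05]=0xa6, mem[0x04]=0xc5, mem[0x07]=0xc5

MEM[0x17,0x05,0x04,0x07] = c5 a6 c5 c5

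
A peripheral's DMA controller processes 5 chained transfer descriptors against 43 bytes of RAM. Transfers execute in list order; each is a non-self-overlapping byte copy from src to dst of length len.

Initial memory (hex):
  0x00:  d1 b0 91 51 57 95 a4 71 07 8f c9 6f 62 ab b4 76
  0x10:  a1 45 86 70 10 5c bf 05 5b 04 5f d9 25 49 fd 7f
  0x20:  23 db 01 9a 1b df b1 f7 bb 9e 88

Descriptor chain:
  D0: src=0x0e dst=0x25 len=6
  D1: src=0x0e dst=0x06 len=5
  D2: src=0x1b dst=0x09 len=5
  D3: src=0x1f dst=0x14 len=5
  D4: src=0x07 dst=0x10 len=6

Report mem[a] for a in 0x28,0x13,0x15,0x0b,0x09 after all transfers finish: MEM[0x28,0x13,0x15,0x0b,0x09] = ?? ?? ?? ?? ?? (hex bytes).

MEM[0x28,0x13,0x15,0x0b,0x09] = 45 25 fd 49 d9

[0] 0x0e->0x25 len=6 : b4 76 a1 45 86 70
[1] 0x0e->0x06 len=5 : b4 76 a1 45 86
[2] 0x1b->0x09 len=5 : d9 25 49 fd 7f
[3] 0x1f->0x14 len=5 : 7f 23 db 01 9a
[4] 0x07->0x10 len=6 : 76 a1 d9 25 49 fd
query mem[0x28]=0x45, mem[0x13]=0x25, mem[0x15]=0xfd, mem[0x0b]=0x49, mem[0x09]=0xd9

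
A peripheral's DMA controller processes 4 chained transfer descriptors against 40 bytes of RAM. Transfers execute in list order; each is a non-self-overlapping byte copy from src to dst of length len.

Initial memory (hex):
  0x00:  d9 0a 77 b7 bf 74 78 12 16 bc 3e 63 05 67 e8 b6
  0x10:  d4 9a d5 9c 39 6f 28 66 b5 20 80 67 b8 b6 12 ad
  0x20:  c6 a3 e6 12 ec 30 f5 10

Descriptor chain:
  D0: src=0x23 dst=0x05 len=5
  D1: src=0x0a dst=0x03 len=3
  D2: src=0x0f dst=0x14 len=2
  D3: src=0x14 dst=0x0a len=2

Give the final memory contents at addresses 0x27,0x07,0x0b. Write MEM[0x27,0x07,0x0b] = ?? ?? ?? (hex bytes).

MEM[0x27,0x07,0x0b] = 10 30 d4

[0] 0x23->0x05 len=5 : 12 ec 30 f5 10
[1] 0x0a->0x03 len=3 : 3e 63 05
[2] 0x0f->0x14 len=2 : b6 d4
[3] 0x14->0x0a len=2 : b6 d4
query mem[0x27]=0x10, mem[0x07]=0x30, mem[0x0b]=0xd4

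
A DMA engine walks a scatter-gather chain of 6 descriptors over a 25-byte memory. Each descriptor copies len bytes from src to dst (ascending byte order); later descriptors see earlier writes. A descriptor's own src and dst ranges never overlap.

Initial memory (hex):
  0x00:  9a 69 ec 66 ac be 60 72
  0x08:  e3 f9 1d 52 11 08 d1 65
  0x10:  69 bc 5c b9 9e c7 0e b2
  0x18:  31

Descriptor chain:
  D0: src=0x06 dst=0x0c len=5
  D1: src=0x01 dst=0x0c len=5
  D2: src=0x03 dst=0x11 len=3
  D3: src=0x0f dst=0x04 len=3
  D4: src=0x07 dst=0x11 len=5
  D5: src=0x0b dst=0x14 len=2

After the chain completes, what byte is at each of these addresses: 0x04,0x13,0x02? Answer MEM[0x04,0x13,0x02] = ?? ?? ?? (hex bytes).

[0] 0x06->0x0c len=5 : 60 72 e3 f9 1d
[1] 0x01->0x0c len=5 : 69 ec 66 ac be
[2] 0x03->0x11 len=3 : 66 ac be
[3] 0x0f->0x04 len=3 : ac be 66
[4] 0x07->0x11 len=5 : 72 e3 f9 1d 52
[5] 0x0b->0x14 len=2 : 52 69
query mem[0x04]=0xac, mem[0x13]=0xf9, mem[0x02]=0xec

MEM[0x04,0x13,0x02] = ac f9 ec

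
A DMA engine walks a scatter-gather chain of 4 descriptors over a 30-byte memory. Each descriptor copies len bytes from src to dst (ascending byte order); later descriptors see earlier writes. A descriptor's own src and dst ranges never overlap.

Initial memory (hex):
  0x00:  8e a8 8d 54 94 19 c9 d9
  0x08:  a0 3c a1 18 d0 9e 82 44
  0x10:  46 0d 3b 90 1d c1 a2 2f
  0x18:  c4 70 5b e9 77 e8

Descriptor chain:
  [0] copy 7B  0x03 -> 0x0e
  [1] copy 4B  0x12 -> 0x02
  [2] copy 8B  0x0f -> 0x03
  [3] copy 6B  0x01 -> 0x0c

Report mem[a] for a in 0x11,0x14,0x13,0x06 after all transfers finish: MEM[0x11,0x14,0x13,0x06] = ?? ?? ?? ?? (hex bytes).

MEM[0x11,0x14,0x13,0x06] = d9 3c a0 d9

#0 dst[0x0e+7] := {0x54,0x94,0x19,0xc9,0xd9,0xa0,0x3c}
#1 dst[0x02+4] := {0xd9,0xa0,0x3c,0xc1}
#2 dst[0x03+8] := {0x94,0x19,0xc9,0xd9,0xa0,0x3c,0xc1,0xa2}
#3 dst[0x0c+6] := {0xa8,0xd9,0x94,0x19,0xc9,0xd9}
query mem[0x11]=0xd9, mem[0x14]=0x3c, mem[0x13]=0xa0, mem[0x06]=0xd9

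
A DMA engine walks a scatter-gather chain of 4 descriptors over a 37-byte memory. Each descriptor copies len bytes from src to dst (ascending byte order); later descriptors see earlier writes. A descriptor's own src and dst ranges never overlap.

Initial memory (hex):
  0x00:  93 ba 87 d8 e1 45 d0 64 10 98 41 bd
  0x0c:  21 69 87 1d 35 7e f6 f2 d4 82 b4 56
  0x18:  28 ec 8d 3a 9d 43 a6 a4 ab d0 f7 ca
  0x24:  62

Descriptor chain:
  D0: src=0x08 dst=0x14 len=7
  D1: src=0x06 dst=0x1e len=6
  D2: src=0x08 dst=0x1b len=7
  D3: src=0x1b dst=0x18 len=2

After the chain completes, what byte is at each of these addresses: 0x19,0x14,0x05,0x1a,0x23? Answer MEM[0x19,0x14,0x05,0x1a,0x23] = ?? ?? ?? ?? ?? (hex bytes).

MEM[0x19,0x14,0x05,0x1a,0x23] = 98 10 45 87 bd

#0 dst[0x14+7] := {0x10,0x98,0x41,0xbd,0x21,0x69,0x87}
#1 dst[0x1e+6] := {0xd0,0x64,0x10,0x98,0x41,0xbd}
#2 dst[0x1b+7] := {0x10,0x98,0x41,0xbd,0x21,0x69,0x87}
#3 dst[0x18+2] := {0x10,0x98}
query mem[0x19]=0x98, mem[0x14]=0x10, mem[0x05]=0x45, mem[0x1a]=0x87, mem[0x23]=0xbd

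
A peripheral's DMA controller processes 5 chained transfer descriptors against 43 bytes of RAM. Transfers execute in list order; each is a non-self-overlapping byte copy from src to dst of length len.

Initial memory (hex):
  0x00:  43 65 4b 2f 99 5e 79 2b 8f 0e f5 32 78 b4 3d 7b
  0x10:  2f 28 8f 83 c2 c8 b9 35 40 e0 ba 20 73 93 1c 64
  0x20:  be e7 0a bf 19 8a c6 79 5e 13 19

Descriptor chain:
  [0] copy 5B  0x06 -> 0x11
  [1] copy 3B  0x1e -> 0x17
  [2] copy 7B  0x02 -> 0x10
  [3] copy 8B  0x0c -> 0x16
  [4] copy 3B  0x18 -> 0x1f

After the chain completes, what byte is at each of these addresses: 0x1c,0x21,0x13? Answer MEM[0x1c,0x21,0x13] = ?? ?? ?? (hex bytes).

MEM[0x1c,0x21,0x13] = 99 4b 5e

#0 dst[0x11+5] := {0x79,0x2b,0x8f,0x0e,0xf5}
#1 dst[0x17+3] := {0x1c,0x64,0xbe}
#2 dst[0x10+7] := {0x4b,0x2f,0x99,0x5e,0x79,0x2b,0x8f}
#3 dst[0x16+8] := {0x78,0xb4,0x3d,0x7b,0x4b,0x2f,0x99,0x5e}
#4 dst[0x1f+3] := {0x3d,0x7b,0x4b}
query mem[0x1c]=0x99, mem[0x21]=0x4b, mem[0x13]=0x5e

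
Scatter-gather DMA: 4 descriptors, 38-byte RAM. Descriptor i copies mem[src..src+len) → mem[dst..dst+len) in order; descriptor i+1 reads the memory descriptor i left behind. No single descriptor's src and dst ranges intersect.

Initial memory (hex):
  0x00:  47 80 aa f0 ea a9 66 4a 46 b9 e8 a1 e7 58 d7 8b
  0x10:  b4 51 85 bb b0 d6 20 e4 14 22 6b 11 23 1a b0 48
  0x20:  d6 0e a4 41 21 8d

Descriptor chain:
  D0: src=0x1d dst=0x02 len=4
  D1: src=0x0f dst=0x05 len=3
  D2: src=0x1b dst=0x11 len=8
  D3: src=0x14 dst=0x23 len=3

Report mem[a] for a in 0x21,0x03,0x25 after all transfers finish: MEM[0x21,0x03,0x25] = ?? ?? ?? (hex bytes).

D0: mem[0x02..0x05] <- [1a b0 48 d6]
D1: mem[0x05..0x07] <- [8b b4 51]
D2: mem[0x11..0x18] <- [11 23 1a b0 48 d6 0e a4]
D3: mem[0x23..0x25] <- [b0 48 d6]
query mem[0x21]=0x0e, mem[0x03]=0xb0, mem[0x25]=0xd6

MEM[0x21,0x03,0x25] = 0e b0 d6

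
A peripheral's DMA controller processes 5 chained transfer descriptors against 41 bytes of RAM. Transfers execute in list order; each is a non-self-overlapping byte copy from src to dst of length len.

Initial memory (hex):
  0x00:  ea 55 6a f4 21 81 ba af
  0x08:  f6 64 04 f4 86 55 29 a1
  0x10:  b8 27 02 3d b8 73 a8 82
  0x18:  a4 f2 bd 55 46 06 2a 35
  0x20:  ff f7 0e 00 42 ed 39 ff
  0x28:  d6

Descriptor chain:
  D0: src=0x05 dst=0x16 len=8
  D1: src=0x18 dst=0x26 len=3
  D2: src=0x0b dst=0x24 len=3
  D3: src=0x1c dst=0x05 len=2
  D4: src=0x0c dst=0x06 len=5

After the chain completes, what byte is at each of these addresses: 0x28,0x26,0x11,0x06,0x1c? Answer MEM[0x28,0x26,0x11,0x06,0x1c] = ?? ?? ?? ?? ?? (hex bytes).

[0] 0x05->0x16 len=8 : 81 ba af f6 64 04 f4 86
[1] 0x18->0x26 len=3 : af f6 64
[2] 0x0b->0x24 len=3 : f4 86 55
[3] 0x1c->0x05 len=2 : f4 86
[4] 0x0c->0x06 len=5 : 86 55 29 a1 b8
query mem[0x28]=0x64, mem[0x26]=0x55, mem[0x11]=0x27, mem[0x06]=0x86, mem[0x1c]=0xf4

MEM[0x28,0x26,0x11,0x06,0x1c] = 64 55 27 86 f4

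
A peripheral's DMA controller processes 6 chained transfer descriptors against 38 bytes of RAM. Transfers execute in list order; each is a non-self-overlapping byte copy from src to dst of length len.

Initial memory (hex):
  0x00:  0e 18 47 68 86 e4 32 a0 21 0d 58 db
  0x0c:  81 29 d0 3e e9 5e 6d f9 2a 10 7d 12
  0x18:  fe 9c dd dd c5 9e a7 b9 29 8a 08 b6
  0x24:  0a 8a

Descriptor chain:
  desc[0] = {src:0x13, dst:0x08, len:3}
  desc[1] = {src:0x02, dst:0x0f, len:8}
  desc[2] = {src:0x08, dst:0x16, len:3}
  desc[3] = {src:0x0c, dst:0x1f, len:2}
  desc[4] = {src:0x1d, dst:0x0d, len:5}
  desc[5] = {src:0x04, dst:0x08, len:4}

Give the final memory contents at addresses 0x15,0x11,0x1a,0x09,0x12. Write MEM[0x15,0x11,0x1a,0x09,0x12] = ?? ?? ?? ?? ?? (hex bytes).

  after D0: wrote 3B at 0x08 = f92a10
  after D1: wrote 8B at 0x0f = 476886e432a0f92a
  after D2: wrote 3B at 0x16 = f92a10
  after D3: wrote 2B at 0x1f = 8129
  after D4: wrote 5B at 0x0d = 9ea781298a
  after D5: wrote 4B at 0x08 = 86e432a0
query mem[0x15]=0xf9, mem[0x11]=0x8a, mem[0x1a]=0xdd, mem[0x09]=0xe4, mem[0x12]=0xe4

MEM[0x15,0x11,0x1a,0x09,0x12] = f9 8a dd e4 e4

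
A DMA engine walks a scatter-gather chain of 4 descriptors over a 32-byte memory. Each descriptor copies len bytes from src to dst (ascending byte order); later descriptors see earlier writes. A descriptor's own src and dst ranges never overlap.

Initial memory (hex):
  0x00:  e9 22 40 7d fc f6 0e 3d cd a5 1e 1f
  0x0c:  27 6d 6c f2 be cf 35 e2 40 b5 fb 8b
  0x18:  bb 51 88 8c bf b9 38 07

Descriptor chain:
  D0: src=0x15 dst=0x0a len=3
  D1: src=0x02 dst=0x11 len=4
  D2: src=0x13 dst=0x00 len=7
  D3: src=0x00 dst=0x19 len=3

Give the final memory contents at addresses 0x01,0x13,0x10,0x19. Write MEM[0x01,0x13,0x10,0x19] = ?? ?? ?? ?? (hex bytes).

[0] 0x15->0x0a len=3 : b5 fb 8b
[1] 0x02->0x11 len=4 : 40 7d fc f6
[2] 0x13->0x00 len=7 : fc f6 b5 fb 8b bb 51
[3] 0x00->0x19 len=3 : fc f6 b5
query mem[0x01]=0xf6, mem[0x13]=0xfc, mem[0x10]=0xbe, mem[0x19]=0xfc

MEM[0x01,0x13,0x10,0x19] = f6 fc be fc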